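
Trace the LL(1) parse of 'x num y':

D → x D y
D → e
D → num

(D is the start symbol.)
LL(1) parsing maintains a stack (initially the start symbol over $) and the input. At each step: if the stack top is a terminal, match it against the current input token; if it is a non-terminal N, replace it with the RHS of M[N, lookahead] (the unique production whose predict set contains the lookahead).

Stack is shown with the top on the left.

Stack    Input      Action
--------------------------
D $      x num y $  output D → x D y
x D y $  x num y $  match 'x'
D y $    num y $    output D → num
num y $  num y $    match 'num'
y $      y $        match 'y'
$        $          accept

The string is accepted.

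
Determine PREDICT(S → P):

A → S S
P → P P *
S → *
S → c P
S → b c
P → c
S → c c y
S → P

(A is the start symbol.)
PREDICT(S → P) = (FIRST(RHS) \ {ε}) ∪ (FOLLOW(S) if ε ∈ FIRST(RHS), i.e. RHS ⇒* ε)
FIRST(P) = { 'c' }
FIRST(P) = { 'c' }
ε ∉ FIRST(P), so FOLLOW(S) is not added.
PREDICT(S → P) = { 'c' }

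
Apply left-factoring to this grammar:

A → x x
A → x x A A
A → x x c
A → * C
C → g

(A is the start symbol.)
A → x x A'
A' → ε
A' → A A
A' → c
A → * C
C → g

Left-factoring transforms A → αβ₁ | αβ₂ into A → αA' and A' → β₁ | β₂
(α is the longest common prefix among the alternatives). Repeat until
no nonterminal has two alternatives with a common prefix.

Round 1: A has alternatives sharing prefix 'x x'. Introduce A': A → x x A'
  Add: A' → ε
  Add: A' → A A
  Add: A' → c

No remaining common prefixes — done.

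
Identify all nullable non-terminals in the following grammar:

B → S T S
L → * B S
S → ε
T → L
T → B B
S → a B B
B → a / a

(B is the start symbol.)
A non-terminal is nullable if it can derive ε (the empty string): either it has an ε-production, or it has a production whose right-hand side consists entirely of nullable non-terminals.

ε-productions: S → ε
So S is immediately nullable.
No further non-terminal can be added: every production for the remaining non-terminals contains a terminal or a non-nullable non-terminal.
Nullable = { 'S' }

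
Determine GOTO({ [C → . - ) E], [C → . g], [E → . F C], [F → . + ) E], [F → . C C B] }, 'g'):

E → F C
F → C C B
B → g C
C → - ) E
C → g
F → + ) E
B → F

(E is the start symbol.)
{ [C → g .] }

GOTO(I, 'g') = CLOSURE({ [A → αX.β] : [A → α.Xβ] ∈ I, X = 'g' })

Items with dot before 'g', with the dot advanced:
  [C → . g] → [C → g .]
Closure adds nothing (no advanced item has the dot before a non-terminal).

GOTO = { [C → g .] }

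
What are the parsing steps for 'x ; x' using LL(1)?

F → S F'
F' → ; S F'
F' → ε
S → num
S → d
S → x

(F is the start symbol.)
LL(1) parsing maintains a stack (initially the start symbol over $) and the input. At each step: if the stack top is a terminal, match it against the current input token; if it is a non-terminal N, replace it with the RHS of M[N, lookahead] (the unique production whose predict set contains the lookahead).

Stack is shown with the top on the left.

Stack     Input    Action
-------------------------
F $       x ; x $  output F → S F'
S F' $    x ; x $  output S → x
x F' $    x ; x $  match 'x'
F' $      ; x $    output F' → ; S F'
; S F' $  ; x $    match ';'
S F' $    x $      output S → x
x F' $    x $      match 'x'
F' $      $        output F' → ε
$         $        accept

The string is accepted.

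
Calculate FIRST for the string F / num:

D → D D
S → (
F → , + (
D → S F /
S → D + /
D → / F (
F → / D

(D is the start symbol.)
FIRST sets of the non-terminals involved (from the grammar, by fixed-point iteration):
  FIRST(F) = { ',', '/' }

To compute FIRST(F / num), process the symbols left to right:
Symbol F is a non-terminal. Add FIRST(F) \ {ε} = { ',', '/' }
F is not nullable (ε ∉ FIRST(F)), so stop here.
FIRST(F / num) = { ',', '/' }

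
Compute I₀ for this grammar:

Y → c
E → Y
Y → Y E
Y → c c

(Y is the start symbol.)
First, augment the grammar with Y' → Y
I₀ = CLOSURE({ [Y' → . Y] }):
  [Y' → . Y] has the dot before Y: add [Y → . c], [Y → . Y E], [Y → . c c]
No further items can be added.

I₀ = { [Y → . Y E], [Y → . c c], [Y → . c], [Y' → . Y] }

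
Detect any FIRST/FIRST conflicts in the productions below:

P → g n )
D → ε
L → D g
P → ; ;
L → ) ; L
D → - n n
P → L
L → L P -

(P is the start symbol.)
Yes. P → g n ')' / P → L on { 'g' }; L → D g / L → L P '-' on { '-', 'g' }; L → ')' ';' L / L → L P '-' on { ')' }

FIRST sets of the non-terminals at (or reachable through a nullable prefix from) the front of some alternative:
  FIRST(L) = { ')', '-', 'g' }
  FIRST(D) = { '-', ε }

Productions for P:
  P → g n ): FIRST = { 'g' }
  P → ; ;: FIRST = { ';' }
  P → L: FIRST = { ')', '-', 'g' }
Productions for D:
  D → ε: FIRST = { ε }
  D → - n n: FIRST = { '-' }
Productions for L:
  L → D g: FIRST = { '-', 'g' }
  L → ) ; L: FIRST = { ')' }
  L → L P -: FIRST = { ')', '-', 'g' }

Conflict for P: P → g n ) and P → L
  Overlap: { 'g' }
Conflict for L: L → D g and L → L P -
  Overlap: { '-', 'g' }
Conflict for L: L → ) ; L and L → L P -
  Overlap: { ')' }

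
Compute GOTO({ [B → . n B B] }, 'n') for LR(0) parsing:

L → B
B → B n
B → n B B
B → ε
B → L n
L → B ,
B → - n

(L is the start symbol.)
{ [B → . - n], [B → . B n], [B → . L n], [B → . n B B], [B → .], [B → n . B B], [L → . B ,], [L → . B] }

GOTO(I, 'n') = CLOSURE({ [A → αX.β] : [A → α.Xβ] ∈ I, X = 'n' })

Items with dot before 'n', with the dot advanced:
  [B → . n B B] → [B → n . B B]
Closure of the advanced items:
  [B → n . B B] has the dot before B: add [B → . B n], [B → . n B B], [B → .], [B → . L n], [B → . - n]
  [B → . L n] has the dot before L: add [L → . B], [L → . B ,]

GOTO = { [B → . - n], [B → . B n], [B → . L n], [B → . n B B], [B → .], [B → n . B B], [L → . B ,], [L → . B] }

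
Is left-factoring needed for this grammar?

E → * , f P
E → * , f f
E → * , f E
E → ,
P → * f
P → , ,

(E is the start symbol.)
Yes, E has productions with common prefix '* , f'

Left-factoring is needed when two productions for the same non-terminal
share a common prefix on the right-hand side.

Productions for E:
  E → * , f P
  E → * , f f
  E → * , f E
  E → ,
Productions for P:
  P → * f
  P → , ,

Found common prefix '* , f' in productions for E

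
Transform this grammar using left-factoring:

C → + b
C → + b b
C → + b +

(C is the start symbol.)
C → + b C'
C' → ε
C' → b
C' → +

Left-factoring transforms A → αβ₁ | αβ₂ into A → αA' and A' → β₁ | β₂
(α is the longest common prefix among the alternatives). Repeat until
no nonterminal has two alternatives with a common prefix.

Round 1: C has alternatives sharing prefix '+ b'. Introduce C': C → + b C'
  Add: C' → ε
  Add: C' → b
  Add: C' → +

No remaining common prefixes — done.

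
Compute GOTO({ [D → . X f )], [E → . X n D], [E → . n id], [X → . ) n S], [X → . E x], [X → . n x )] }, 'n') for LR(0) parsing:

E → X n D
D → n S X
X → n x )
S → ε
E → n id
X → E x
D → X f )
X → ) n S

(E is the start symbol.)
{ [E → n . id], [X → n . x )] }

GOTO(I, 'n') = CLOSURE({ [A → αX.β] : [A → α.Xβ] ∈ I, X = 'n' })

Items with dot before 'n', with the dot advanced:
  [E → . n id] → [E → n . id]
  [X → . n x )] → [X → n . x )]
Closure adds nothing (no advanced item has the dot before a non-terminal).

GOTO = { [E → n . id], [X → n . x )] }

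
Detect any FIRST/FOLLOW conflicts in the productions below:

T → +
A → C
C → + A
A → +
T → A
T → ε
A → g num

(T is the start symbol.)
A FIRST/FOLLOW conflict occurs when a non-terminal N has a nullable alternative N → β (β ⇒* ε) and another alternative N → α with FIRST(α) ∩ FOLLOW(N) ≠ ∅: on such a lookahead the parser cannot decide between expanding α and letting N vanish via β.

Nullable non-terminals: T.
FIRST sets used below: FIRST(A) = { '+', 'g' }

T: nullable alternative(s) T → ε; FOLLOW(T) = { $ }
  T → +: FIRST \ {ε} = { '+' } — disjoint from FOLLOW(T)
  T → A: FIRST \ {ε} = { '+', 'g' } — disjoint from FOLLOW(T)
  T → ε: FIRST \ {ε} = { } — this is the only nullable alternative, skip

A, C have no nullable alternative, so no FIRST/FOLLOW check is needed there.

No FIRST/FOLLOW conflicts found.

Answer: No FIRST/FOLLOW conflicts.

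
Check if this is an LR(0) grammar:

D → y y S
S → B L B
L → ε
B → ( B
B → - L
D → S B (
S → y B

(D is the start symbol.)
Yes, the grammar is LR(0)

A grammar is LR(0) if no state in the canonical LR(0) collection has:
  - both a shift item (dot before a terminal) and a complete item (shift-reduce conflict), or
  - two or more complete items (reduce-reduce conflict; the accept item [D' → D .] counts as a complete item here).

Augment with D' → D and build the canonical LR(0) collection (I0 = CLOSURE({[D' → . D]}), then GOTO on every symbol after a dot until no new states appear). It has 17 states:
  I0: { [B → . ( B], [B → . - L], [D → . S B (], [D → . y y S], [D' → . D], [S → . B L B], [S → . y B] }  — shift
  I1: { [B → ( . B], [B → . ( B], [B → . - L] }  — shift
  I2: { [B → - . L], [L → .] }  — reduce
  I3: { [L → .], [S → B . L B] }  — reduce
  I4: { [D' → D .] }  — accept
  I5: { [B → . ( B], [B → . - L], [D → S . B (] }  — shift
  I6: { [B → . ( B], [B → . - L], [D → y . y S], [S → y . B] }  — shift
  I7: { [S → y B .] }  — reduce
  I8: { [B → . ( B], [B → . - L], [D → y y . S], [S → . B L B], [S → . y B] }  — shift
  I9: { [D → y y S .] }  — reduce
  I10: { [B → . ( B], [B → . - L], [S → y . B] }  — shift
  I11: { [D → S B . (] }  — shift
  I12: { [D → S B ( .] }  — reduce
  I13: { [B → . ( B], [B → . - L], [S → B L . B] }  — shift
  I14: { [S → B L B .] }  — reduce
  I15: { [B → - L .] }  — reduce
  I16: { [B → ( B .] }  — reduce

Every state is either a pure shift/goto state or contains exactly one complete item and nothing to shift — no conflicts. The grammar is LR(0).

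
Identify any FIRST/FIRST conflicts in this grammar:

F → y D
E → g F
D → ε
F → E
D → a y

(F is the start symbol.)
A FIRST/FIRST conflict occurs when two productions N → α and N → β for the same non-terminal have FIRST(α) ∩ FIRST(β) ≠ ∅ (with ε ∈ FIRST of a nullable right-hand side, so two nullable alternatives also conflict).

FIRST sets of the non-terminals at (or reachable through a nullable prefix from) the front of some alternative:
  FIRST(E) = { 'g' }

Productions for F:
  F → y D: FIRST = { 'y' }
  F → E: FIRST = { 'g' }
Productions for D:
  D → ε: FIRST = { ε }
  D → a y: FIRST = { 'a' }
E has only one production, so no FIRST/FIRST conflict is possible there.

All alternatives of each non-terminal have pairwise disjoint FIRST sets.

Answer: No FIRST/FIRST conflicts.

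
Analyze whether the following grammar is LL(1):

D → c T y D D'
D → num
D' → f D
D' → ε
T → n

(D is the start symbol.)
No. Predict set conflict for D': { 'f' }

A grammar is LL(1) if for each non-terminal N with multiple productions, the predict sets of those productions are pairwise disjoint, where PREDICT(N → α) = (FIRST(α) \ {ε}) ∪ (FOLLOW(N) if α ⇒* ε).

Relevant sets:
  FOLLOW(D') = { $, 'f' }

For D:
  PREDICT(D → c T y D D') = { 'c' }
  PREDICT(D → num) = { 'num' }
For D':
  PREDICT(D' → f D) = { 'f' }
  PREDICT(D' → ε) = { $, 'f' }
T has a single production, so nothing to check there.

Conflict found: Predict set conflict for D': { 'f' }
The grammar is NOT LL(1).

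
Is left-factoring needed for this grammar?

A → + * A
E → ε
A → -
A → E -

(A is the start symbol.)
No, left-factoring is not needed

Left-factoring is needed when two productions for the same non-terminal
share a common prefix on the right-hand side.

Productions for A:
  A → + * A
  A → -
  A → E -

No common prefixes found.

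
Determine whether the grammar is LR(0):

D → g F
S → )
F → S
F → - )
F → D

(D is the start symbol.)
Augment with D' → D and build the canonical LR(0) collection (I0 = CLOSURE({[D' → . D]}), then GOTO on every symbol after a dot until no new states appear). It has 9 states:
  I0: { [D → . g F], [D' → . D] }  — shift
  I1: { [D' → D .] }  — accept
  I2: { [D → . g F], [D → g . F], [F → . - )], [F → . D], [F → . S], [S → . )] }  — shift
  I3: { [S → ) .] }  — reduce
  I4: { [F → - . )] }  — shift
  I5: { [F → D .] }  — reduce
  I6: { [D → g F .] }  — reduce
  I7: { [F → S .] }  — reduce
  I8: { [F → - ) .] }  — reduce

Every state is either a pure shift/goto state or contains exactly one complete item and nothing to shift — no conflicts. The grammar is LR(0).

Answer: Yes, the grammar is LR(0)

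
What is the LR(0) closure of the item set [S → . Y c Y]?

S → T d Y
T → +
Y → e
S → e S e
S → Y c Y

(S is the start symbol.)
{ [S → . Y c Y], [Y → . e] }

Start with: [S → . Y c Y]
  [S → . Y c Y] has the dot before Y: add [Y → . e]
No further items can be added.

CLOSURE = { [S → . Y c Y], [Y → . e] }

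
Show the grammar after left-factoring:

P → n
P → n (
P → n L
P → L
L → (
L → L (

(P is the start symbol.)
Left-factoring transforms A → αβ₁ | αβ₂ into A → αA' and A' → β₁ | β₂
(α is the longest common prefix among the alternatives). Repeat until
no nonterminal has two alternatives with a common prefix.

Round 1: P has alternatives sharing prefix 'n'. Introduce P': P → n P'
  Add: P' → ε
  Add: P' → (
  Add: P' → L

No remaining common prefixes — done.

Resulting grammar:
P → n P'
P' → ε
P' → (
P' → L
P → L
L → (
L → L (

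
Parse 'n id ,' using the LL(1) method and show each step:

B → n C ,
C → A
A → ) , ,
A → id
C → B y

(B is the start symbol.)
LL(1) parsing maintains a stack (initially the start symbol over $) and the input. At each step: if the stack top is a terminal, match it against the current input token; if it is a non-terminal N, replace it with the RHS of M[N, lookahead] (the unique production whose predict set contains the lookahead).

Stack is shown with the top on the left.

Stack    Input     Action
-------------------------
B $      n id , $  output B → n C ,
n C , $  n id , $  match 'n'
C , $    id , $    output C → A
A , $    id , $    output A → id
id , $   id , $    match 'id'
, $      , $       match ','
$        $         accept

The string is accepted.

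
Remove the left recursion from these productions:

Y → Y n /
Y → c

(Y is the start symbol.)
Y → c Y'
Y' → n / Y'
Y' → ε

Y is directly left-recursive. The standard transformation for
  A → A α₁ | ... | A α_m | β₁ | ... | β_n
is
  A  → β₁ A' | ... | β_n A'
  A' → α₁ A' | ... | α_m A' | ε

Y → c becomes Y → c Y'
Y → Y n / becomes Y' → n / Y'
Add Y' → ε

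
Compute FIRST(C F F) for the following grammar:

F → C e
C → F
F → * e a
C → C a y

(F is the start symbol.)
FIRST sets of the non-terminals involved (from the grammar, by fixed-point iteration):
  FIRST(C) = { '*' }

To compute FIRST(C F F), process the symbols left to right:
Symbol C is a non-terminal. Add FIRST(C) \ {ε} = { '*' }
C is not nullable (ε ∉ FIRST(C)), so stop here.
FIRST(C F F) = { '*' }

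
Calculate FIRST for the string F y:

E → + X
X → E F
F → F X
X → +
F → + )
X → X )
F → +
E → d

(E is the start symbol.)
FIRST sets of the non-terminals involved (from the grammar, by fixed-point iteration):
  FIRST(F) = { '+' }

To compute FIRST(F y), process the symbols left to right:
Symbol F is a non-terminal. Add FIRST(F) \ {ε} = { '+' }
F is not nullable (ε ∉ FIRST(F)), so stop here.
FIRST(F y) = { '+' }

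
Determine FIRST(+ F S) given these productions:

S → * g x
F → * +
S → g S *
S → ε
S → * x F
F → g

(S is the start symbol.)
To compute FIRST(+ F S), process the symbols left to right:
Symbol + is a terminal. Add '+' and stop.
FIRST(+ F S) = { '+' }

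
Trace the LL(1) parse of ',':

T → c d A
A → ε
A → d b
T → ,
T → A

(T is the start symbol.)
LL(1) parsing maintains a stack (initially the start symbol over $) and the input. At each step: if the stack top is a terminal, match it against the current input token; if it is a non-terminal N, replace it with the RHS of M[N, lookahead] (the unique production whose predict set contains the lookahead).

Stack is shown with the top on the left.

Stack  Input  Action
--------------------
T $    , $    output T → ,
, $    , $    match ','
$      $      accept

The string is accepted.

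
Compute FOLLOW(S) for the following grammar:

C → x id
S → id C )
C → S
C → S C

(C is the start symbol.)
To compute FOLLOW(S), find every occurrence of S on a right-hand side N → α S β: add FIRST(β) \ {ε}, and if β is empty or nullable also add FOLLOW(N). Iterate to a fixed point.

In C → S: S is at the end, add FOLLOW(C)
In C → S C: S is followed by C, add FIRST(C) \ {ε} = { 'id', 'x' }

The FOLLOW sets referred to above (computed the same way, to a fixed point):
  FOLLOW(C) = { $, ')' }

Taking the union: FOLLOW(S) = { $, ')', 'id', 'x' }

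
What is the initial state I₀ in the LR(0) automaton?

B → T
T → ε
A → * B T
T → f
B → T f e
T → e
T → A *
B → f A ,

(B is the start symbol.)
First, augment the grammar with B' → B
I₀ = CLOSURE({ [B' → . B] }):
  [B' → . B] has the dot before B: add [B → . T], [B → . T f e], [B → . f A ,]
  [B → . T] has the dot before T: add [T → .], [T → . f], [T → . e], [T → . A *]
  [T → . A *] has the dot before A: add [A → . * B T]
No further items can be added.

I₀ = { [A → . * B T], [B → . T f e], [B → . T], [B → . f A ,], [B' → . B], [T → . A *], [T → . e], [T → . f], [T → .] }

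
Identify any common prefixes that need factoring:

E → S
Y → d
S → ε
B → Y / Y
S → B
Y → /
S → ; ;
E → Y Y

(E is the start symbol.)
No, left-factoring is not needed

Left-factoring is needed when two productions for the same non-terminal
share a common prefix on the right-hand side.

Productions for E:
  E → S
  E → Y Y
Productions for Y:
  Y → d
  Y → /
Productions for S:
  S → ε
  S → B
  S → ; ;

No common prefixes found.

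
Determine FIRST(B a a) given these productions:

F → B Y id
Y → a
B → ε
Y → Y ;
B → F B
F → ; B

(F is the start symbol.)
FIRST sets of the non-terminals involved (from the grammar, by fixed-point iteration):
  FIRST(B) = { ';', 'a', ε }

To compute FIRST(B a a), process the symbols left to right:
Symbol B is a non-terminal. Add FIRST(B) \ {ε} = { ';', 'a' }
B is nullable (ε ∈ FIRST(B)), continue to the next symbol.
Symbol a is a terminal. Add 'a' and stop.
FIRST(B a a) = { ';', 'a' }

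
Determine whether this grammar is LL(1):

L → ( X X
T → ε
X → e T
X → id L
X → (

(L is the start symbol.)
For X:
  PREDICT(X → e T) = { 'e' }
  PREDICT(X → id L) = { 'id' }
  PREDICT(X → '(') = { '(' }
L, T have a single production, so nothing to check there.

All predict sets are disjoint. The grammar IS LL(1).

Answer: Yes, the grammar is LL(1).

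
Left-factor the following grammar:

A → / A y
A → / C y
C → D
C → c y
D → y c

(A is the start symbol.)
Left-factoring transforms A → αβ₁ | αβ₂ into A → αA' and A' → β₁ | β₂
(α is the longest common prefix among the alternatives). Repeat until
no nonterminal has two alternatives with a common prefix.

Round 1: A has alternatives sharing prefix '/'. Introduce A': A → / A'
  Add: A' → A y
  Add: A' → C y

No remaining common prefixes — done.

Resulting grammar:
A → / A'
A' → A y
A' → C y
C → D
C → c y
D → y c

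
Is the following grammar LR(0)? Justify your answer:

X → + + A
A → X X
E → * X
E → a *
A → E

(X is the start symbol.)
Yes, the grammar is LR(0)

A grammar is LR(0) if no state in the canonical LR(0) collection has:
  - both a shift item (dot before a terminal) and a complete item (shift-reduce conflict), or
  - two or more complete items (reduce-reduce conflict; the accept item [X' → X .] counts as a complete item here).

Augment with X' → X and build the canonical LR(0) collection (I0 = CLOSURE({[X' → . X]}), then GOTO on every symbol after a dot until no new states appear). It has 12 states:
  I0: { [X → . + + A], [X' → . X] }  — shift
  I1: { [X → + . + A] }  — shift
  I2: { [X' → X .] }  — accept
  I3: { [A → . E], [A → . X X], [E → . * X], [E → . a *], [X → + + . A], [X → . + + A] }  — shift
  I4: { [E → * . X], [X → . + + A] }  — shift
  I5: { [X → + + A .] }  — reduce
  I6: { [A → E .] }  — reduce
  I7: { [A → X . X], [X → . + + A] }  — shift
  I8: { [E → a . *] }  — shift
  I9: { [E → a * .] }  — reduce
  I10: { [A → X X .] }  — reduce
  I11: { [E → * X .] }  — reduce

Every state is either a pure shift/goto state or contains exactly one complete item and nothing to shift — no conflicts. The grammar is LR(0).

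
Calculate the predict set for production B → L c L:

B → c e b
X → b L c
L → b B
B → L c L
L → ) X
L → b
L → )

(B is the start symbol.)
{ ')', 'b' }

PREDICT(B → L c L) = (FIRST(RHS) \ {ε}) ∪ (FOLLOW(B) if ε ∈ FIRST(RHS), i.e. RHS ⇒* ε)
FIRST(L) = { ')', 'b' }
FIRST(L c L) = { ')', 'b' }
ε ∉ FIRST(L c L), so FOLLOW(B) is not added.
PREDICT(B → L c L) = { ')', 'b' }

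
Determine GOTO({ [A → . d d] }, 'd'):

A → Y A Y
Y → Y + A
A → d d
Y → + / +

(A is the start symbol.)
{ [A → d . d] }

GOTO(I, 'd') = CLOSURE({ [A → αX.β] : [A → α.Xβ] ∈ I, X = 'd' })

Items with dot before 'd', with the dot advanced:
  [A → . d d] → [A → d . d]
Closure adds nothing (no advanced item has the dot before a non-terminal).

GOTO = { [A → d . d] }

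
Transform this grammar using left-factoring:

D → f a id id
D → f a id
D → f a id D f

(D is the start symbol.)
Left-factoring transforms A → αβ₁ | αβ₂ into A → αA' and A' → β₁ | β₂
(α is the longest common prefix among the alternatives). Repeat until
no nonterminal has two alternatives with a common prefix.

Round 1: D has alternatives sharing prefix 'f a id'. Introduce D': D → f a id D'
  Add: D' → id
  Add: D' → ε
  Add: D' → D f

No remaining common prefixes — done.

Resulting grammar:
D → f a id D'
D' → id
D' → ε
D' → D f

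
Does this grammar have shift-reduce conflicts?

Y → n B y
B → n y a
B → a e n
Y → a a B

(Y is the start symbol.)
No shift-reduce conflicts

Augment with Y' → Y and build the canonical LR(0) collection (I0 = CLOSURE({[Y' → . Y]}), then GOTO on every symbol after a dot until no new states appear). It has 14 states:
  I0: { [Y → . a a B], [Y → . n B y], [Y' → . Y] }  — shift
  I1: { [Y' → Y .] }  — accept
  I2: { [Y → a . a B] }  — shift
  I3: { [B → . a e n], [B → . n y a], [Y → n . B y] }  — shift
  I4: { [Y → n B . y] }  — shift
  I5: { [B → a . e n] }  — shift
  I6: { [B → n . y a] }  — shift
  I7: { [B → n y . a] }  — shift
  I8: { [B → n y a .] }  — reduce
  I9: { [B → a e . n] }  — shift
  I10: { [B → a e n .] }  — reduce
  I11: { [Y → n B y .] }  — reduce
  I12: { [B → . a e n], [B → . n y a], [Y → a a . B] }  — shift
  I13: { [Y → a a B .] }  — reduce

No state contains both a complete item and a shift item.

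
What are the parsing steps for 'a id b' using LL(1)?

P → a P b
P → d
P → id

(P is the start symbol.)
LL(1) parsing maintains a stack (initially the start symbol over $) and the input. At each step: if the stack top is a terminal, match it against the current input token; if it is a non-terminal N, replace it with the RHS of M[N, lookahead] (the unique production whose predict set contains the lookahead).

Stack is shown with the top on the left.

Stack    Input     Action
-------------------------
P $      a id b $  output P → a P b
a P b $  a id b $  match 'a'
P b $    id b $    output P → id
id b $   id b $    match 'id'
b $      b $       match 'b'
$        $         accept

The string is accepted.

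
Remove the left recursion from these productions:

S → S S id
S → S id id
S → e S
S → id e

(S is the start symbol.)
S → e S S'
S → id e S'
S' → S id S'
S' → id id S'
S' → ε

S is directly left-recursive. The standard transformation for
  A → A α₁ | ... | A α_m | β₁ | ... | β_n
is
  A  → β₁ A' | ... | β_n A'
  A' → α₁ A' | ... | α_m A' | ε

S → e S becomes S → e S S'
S → id e becomes S → id e S'
S → S S id becomes S' → S id S'
S → S id id becomes S' → id id S'
Add S' → ε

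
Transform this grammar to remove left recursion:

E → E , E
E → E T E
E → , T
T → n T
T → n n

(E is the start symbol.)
E is directly left-recursive. The standard transformation for
  A → A α₁ | ... | A α_m | β₁ | ... | β_n
is
  A  → β₁ A' | ... | β_n A'
  A' → α₁ A' | ... | α_m A' | ε

E → , T becomes E → , T E'
E → E , E becomes E' → , E E'
E → E T E becomes E' → T E E'
Add E' → ε

Productions for other non-terminals are unchanged:
  T → n T
  T → n n

Resulting grammar:
E → , T E'
E' → , E E'
E' → T E E'
E' → ε
T → n T
T → n n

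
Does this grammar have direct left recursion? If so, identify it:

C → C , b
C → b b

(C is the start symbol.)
Yes, C is left-recursive

Direct left recursion occurs when N → N α for some non-terminal N (the right-hand side begins with the left-hand side itself).

C → C , b: LEFT RECURSIVE (starts with C)
C → b b: starts with b

The grammar has direct left recursion on: C.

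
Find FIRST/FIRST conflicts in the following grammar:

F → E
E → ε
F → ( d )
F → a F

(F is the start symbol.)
No FIRST/FIRST conflicts.

A FIRST/FIRST conflict occurs when two productions N → α and N → β for the same non-terminal have FIRST(α) ∩ FIRST(β) ≠ ∅ (with ε ∈ FIRST of a nullable right-hand side, so two nullable alternatives also conflict).

FIRST sets of the non-terminals at (or reachable through a nullable prefix from) the front of some alternative:
  FIRST(E) = { ε }

Productions for F:
  F → E: FIRST = { ε }
  F → ( d ): FIRST = { '(' }
  F → a F: FIRST = { 'a' }
E has only one production, so no FIRST/FIRST conflict is possible there.

All alternatives of each non-terminal have pairwise disjoint FIRST sets.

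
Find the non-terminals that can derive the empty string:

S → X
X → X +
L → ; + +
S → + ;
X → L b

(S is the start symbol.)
None

There are no ε-productions, so no non-terminal can derive ε.
No non-terminals are nullable.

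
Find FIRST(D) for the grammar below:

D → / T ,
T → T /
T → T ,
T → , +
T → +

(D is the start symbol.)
To compute FIRST(D), examine every production with D on the left-hand side, reading each right-hand side left to right until a non-nullable symbol is reached.

From D → / T ,:
  - '/' is a terminal: add '/' and stop

Collecting: FIRST(D) = { '/' }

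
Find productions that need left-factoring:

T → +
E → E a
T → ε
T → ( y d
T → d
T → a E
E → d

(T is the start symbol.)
Left-factoring is needed when two productions for the same non-terminal
share a common prefix on the right-hand side.

Productions for T:
  T → +
  T → ε
  T → ( y d
  T → d
  T → a E
Productions for E:
  E → E a
  E → d

No common prefixes found.

Answer: No, left-factoring is not needed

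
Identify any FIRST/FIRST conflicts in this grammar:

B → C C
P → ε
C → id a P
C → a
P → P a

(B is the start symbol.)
A FIRST/FIRST conflict occurs when two productions N → α and N → β for the same non-terminal have FIRST(α) ∩ FIRST(β) ≠ ∅ (with ε ∈ FIRST of a nullable right-hand side, so two nullable alternatives also conflict).

FIRST sets of the non-terminals at (or reachable through a nullable prefix from) the front of some alternative:
  FIRST(P) = { 'a', ε }

Productions for P:
  P → ε: FIRST = { ε }
  P → P a: FIRST = { 'a' }
Productions for C:
  C → id a P: FIRST = { 'id' }
  C → a: FIRST = { 'a' }
B has only one production, so no FIRST/FIRST conflict is possible there.

All alternatives of each non-terminal have pairwise disjoint FIRST sets.

Answer: No FIRST/FIRST conflicts.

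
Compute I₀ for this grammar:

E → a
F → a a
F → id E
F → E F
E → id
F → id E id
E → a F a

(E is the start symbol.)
First, augment the grammar with E' → E
I₀ = CLOSURE({ [E' → . E] }):
  [E' → . E] has the dot before E: add [E → . a], [E → . id], [E → . a F a]
No further items can be added.

I₀ = { [E → . a F a], [E → . a], [E → . id], [E' → . E] }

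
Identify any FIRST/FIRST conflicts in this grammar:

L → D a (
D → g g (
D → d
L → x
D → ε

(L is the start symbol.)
No FIRST/FIRST conflicts.

A FIRST/FIRST conflict occurs when two productions N → α and N → β for the same non-terminal have FIRST(α) ∩ FIRST(β) ≠ ∅ (with ε ∈ FIRST of a nullable right-hand side, so two nullable alternatives also conflict).

FIRST sets of the non-terminals at (or reachable through a nullable prefix from) the front of some alternative:
  FIRST(D) = { 'd', 'g', ε }

Productions for L:
  L → D a (: FIRST = { 'a', 'd', 'g' }
  L → x: FIRST = { 'x' }
Productions for D:
  D → g g (: FIRST = { 'g' }
  D → d: FIRST = { 'd' }
  D → ε: FIRST = { ε }

All alternatives of each non-terminal have pairwise disjoint FIRST sets.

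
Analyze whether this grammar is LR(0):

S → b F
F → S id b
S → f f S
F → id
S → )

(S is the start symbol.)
Yes, the grammar is LR(0)

A grammar is LR(0) if no state in the canonical LR(0) collection has:
  - both a shift item (dot before a terminal) and a complete item (shift-reduce conflict), or
  - two or more complete items (reduce-reduce conflict; the accept item [S' → S .] counts as a complete item here).

Augment with S' → S and build the canonical LR(0) collection (I0 = CLOSURE({[S' → . S]}), then GOTO on every symbol after a dot until no new states appear). It has 12 states:
  I0: { [S → . )], [S → . b F], [S → . f f S], [S' → . S] }  — shift
  I1: { [S → ) .] }  — reduce
  I2: { [S' → S .] }  — accept
  I3: { [F → . S id b], [F → . id], [S → . )], [S → . b F], [S → . f f S], [S → b . F] }  — shift
  I4: { [S → f . f S] }  — shift
  I5: { [S → . )], [S → . b F], [S → . f f S], [S → f f . S] }  — shift
  I6: { [S → f f S .] }  — reduce
  I7: { [S → b F .] }  — reduce
  I8: { [F → S . id b] }  — shift
  I9: { [F → id .] }  — reduce
  I10: { [F → S id . b] }  — shift
  I11: { [F → S id b .] }  — reduce

Every state is either a pure shift/goto state or contains exactly one complete item and nothing to shift — no conflicts. The grammar is LR(0).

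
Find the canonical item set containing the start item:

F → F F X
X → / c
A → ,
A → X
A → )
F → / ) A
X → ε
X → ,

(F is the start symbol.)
First, augment the grammar with F' → F
I₀ = CLOSURE({ [F' → . F] }):
  [F' → . F] has the dot before F: add [F → . F F X], [F → . / ) A]
No further items can be added.

I₀ = { [F → . / ) A], [F → . F F X], [F' → . F] }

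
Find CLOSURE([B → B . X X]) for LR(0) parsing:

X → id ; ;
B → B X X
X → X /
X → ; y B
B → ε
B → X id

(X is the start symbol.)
To compute CLOSURE, for each item [A → α.Bβ] where B is a non-terminal, add [B → .γ] for all productions B → γ; repeat for the newly added items until nothing changes.

Start with: [B → B . X X]
  [B → B . X X] has the dot before X: add [X → . id ; ;], [X → . X /], [X → . ; y B]
No further items can be added.

CLOSURE = { [B → B . X X], [X → . ; y B], [X → . X /], [X → . id ; ;] }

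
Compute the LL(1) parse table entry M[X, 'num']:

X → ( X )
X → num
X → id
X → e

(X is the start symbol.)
To find M[X, 'num'], we find productions for X where 'num' is in the predict set (PREDICT(N → α) = (FIRST(α) \ {ε}) ∪ (FOLLOW(N) if α ⇒* ε)).

X → ( X ): PREDICT = { '(' }
X → num: PREDICT = { 'num' }
  'num' is in predict set, so this production goes in M[X, 'num']
X → id: PREDICT = { 'id' }
X → e: PREDICT = { 'e' }

M[X, 'num'] = X → num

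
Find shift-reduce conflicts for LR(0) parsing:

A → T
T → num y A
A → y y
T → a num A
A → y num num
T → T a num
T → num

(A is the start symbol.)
A shift-reduce conflict occurs when an LR(0) state has both:
  - a complete (reduce) item [A → α .] (dot at the end), and
  - a shift item [B → β . c γ] (dot before a terminal).

Augment with A' → A and build the canonical LR(0) collection (I0 = CLOSURE({[A' → . A]}), then GOTO on every symbol after a dot until no new states appear). It has 15 states:
  I0: { [A → . T], [A → . y num num], [A → . y y], [A' → . A], [T → . T a num], [T → . a num A], [T → . num y A], [T → . num] }  — shift
  I1: { [A' → A .] }  — accept
  I2: { [A → T .], [T → T . a num] }  — shift, reduce
  I3: { [T → a . num A] }  — shift
  I4: { [T → num . y A], [T → num .] }  — shift, reduce
  I5: { [A → y . num num], [A → y . y] }  — shift
  I6: { [A → y num . num] }  — shift
  I7: { [A → y y .] }  — reduce
  I8: { [A → y num num .] }  — reduce
  I9: { [A → . T], [A → . y num num], [A → . y y], [T → . T a num], [T → . a num A], [T → . num y A], [T → . num], [T → num y . A] }  — shift
  I10: { [T → num y A .] }  — reduce
  I11: { [A → . T], [A → . y num num], [A → . y y], [T → . T a num], [T → . a num A], [T → . num y A], [T → . num], [T → a num . A] }  — shift
  I12: { [T → a num A .] }  — reduce
  I13: { [T → T a . num] }  — shift
  I14: { [T → T a num .] }  — reduce

I2 contains reduce item [A → T .] and shift item [T → T . a num] — shift-reduce conflict.
I4 contains reduce item [T → num .] and shift item [T → num . y A] — shift-reduce conflict.

Answer: Yes — I2: [A → T .] vs [T → T . a num]; I4: [T → num .] vs [T → num . y A]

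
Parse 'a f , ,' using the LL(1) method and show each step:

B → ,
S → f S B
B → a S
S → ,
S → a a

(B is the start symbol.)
Stack is shown with the top on the left.

Stack    Input      Action
--------------------------
B $      a f , , $  output B → a S
a S $    a f , , $  match 'a'
S $      f , , $    output S → f S B
f S B $  f , , $    match 'f'
S B $    , , $      output S → ,
, B $    , , $      match ','
B $      , $        output B → ,
, $      , $        match ','
$        $          accept

The string is accepted.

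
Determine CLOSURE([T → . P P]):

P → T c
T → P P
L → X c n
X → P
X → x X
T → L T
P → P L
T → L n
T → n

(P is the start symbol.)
To compute CLOSURE, for each item [A → α.Bβ] where B is a non-terminal, add [B → .γ] for all productions B → γ; repeat for the newly added items until nothing changes.

Start with: [T → . P P]
  [T → . P P] has the dot before P: add [P → . T c], [P → . P L]
  [P → . T c] has the dot before T: add [T → . L T], [T → . L n], [T → . n]
  [T → . L T] has the dot before L: add [L → . X c n]
  [L → . X c n] has the dot before X: add [X → . P], [X → . x X]
No further items can be added.

CLOSURE = { [L → . X c n], [P → . P L], [P → . T c], [T → . L T], [T → . L n], [T → . P P], [T → . n], [X → . P], [X → . x X] }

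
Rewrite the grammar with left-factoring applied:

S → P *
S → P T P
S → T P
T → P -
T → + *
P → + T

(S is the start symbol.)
Left-factoring transforms A → αβ₁ | αβ₂ into A → αA' and A' → β₁ | β₂
(α is the longest common prefix among the alternatives). Repeat until
no nonterminal has two alternatives with a common prefix.

Round 1: S has alternatives sharing prefix 'P'. Introduce S': S → P S'
  Add: S' → *
  Add: S' → T P

No remaining common prefixes — done.

Resulting grammar:
S → P S'
S' → *
S' → T P
S → T P
T → P -
T → + *
P → + T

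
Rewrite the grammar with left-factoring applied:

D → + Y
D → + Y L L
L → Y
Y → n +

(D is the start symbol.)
Left-factoring transforms A → αβ₁ | αβ₂ into A → αA' and A' → β₁ | β₂
(α is the longest common prefix among the alternatives). Repeat until
no nonterminal has two alternatives with a common prefix.

Round 1: D has alternatives sharing prefix '+ Y'. Introduce D': D → + Y D'
  Add: D' → ε
  Add: D' → L L

No remaining common prefixes — done.

Resulting grammar:
D → + Y D'
D' → ε
D' → L L
L → Y
Y → n +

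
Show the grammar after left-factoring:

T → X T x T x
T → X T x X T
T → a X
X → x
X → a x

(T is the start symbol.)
Left-factoring transforms A → αβ₁ | αβ₂ into A → αA' and A' → β₁ | β₂
(α is the longest common prefix among the alternatives). Repeat until
no nonterminal has two alternatives with a common prefix.

Round 1: T has alternatives sharing prefix 'X T x'. Introduce T': T → X T x T'
  Add: T' → T x
  Add: T' → X T

No remaining common prefixes — done.

Resulting grammar:
T → X T x T'
T' → T x
T' → X T
T → a X
X → x
X → a x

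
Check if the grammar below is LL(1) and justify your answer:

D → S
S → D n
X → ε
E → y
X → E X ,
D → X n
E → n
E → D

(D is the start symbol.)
A grammar is LL(1) if for each non-terminal N with multiple productions, the predict sets of those productions are pairwise disjoint, where PREDICT(N → α) = (FIRST(α) \ {ε}) ∪ (FOLLOW(N) if α ⇒* ε).

Relevant sets:
  FIRST(S) = { 'n', 'y' }
  FIRST(X) = { 'n', 'y', ε }
  FIRST(E) = { 'n', 'y' }
  FIRST(D) = { 'n', 'y' }
  FOLLOW(X) = { ',', 'n' }

For D:
  PREDICT(D → S) = { 'n', 'y' }
  PREDICT(D → X n) = { 'n', 'y' }
For X:
  PREDICT(X → ε) = { ',', 'n' }
  PREDICT(X → E X ',') = { 'n', 'y' }
For E:
  PREDICT(E → y) = { 'y' }
  PREDICT(E → n) = { 'n' }
  PREDICT(E → D) = { 'n', 'y' }
S has a single production, so nothing to check there.

Conflict found: Predict set conflict for D: { 'n', 'y' }
The grammar is NOT LL(1).

Answer: No. Predict set conflict for D: { 'n', 'y' }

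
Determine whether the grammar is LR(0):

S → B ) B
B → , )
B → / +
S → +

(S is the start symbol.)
Augment with S' → S and build the canonical LR(0) collection (I0 = CLOSURE({[S' → . S]}), then GOTO on every symbol after a dot until no new states appear). It has 10 states:
  I0: { [B → . , )], [B → . / +], [S → . +], [S → . B ) B], [S' → . S] }  — shift
  I1: { [S → + .] }  — reduce
  I2: { [B → , . )] }  — shift
  I3: { [B → / . +] }  — shift
  I4: { [S → B . ) B] }  — shift
  I5: { [S' → S .] }  — accept
  I6: { [B → . , )], [B → . / +], [S → B ) . B] }  — shift
  I7: { [S → B ) B .] }  — reduce
  I8: { [B → / + .] }  — reduce
  I9: { [B → , ) .] }  — reduce

Every state is either a pure shift/goto state or contains exactly one complete item and nothing to shift — no conflicts. The grammar is LR(0).

Answer: Yes, the grammar is LR(0)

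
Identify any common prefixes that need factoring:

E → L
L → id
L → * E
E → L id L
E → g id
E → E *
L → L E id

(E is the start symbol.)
Left-factoring is needed when two productions for the same non-terminal
share a common prefix on the right-hand side.

Productions for E:
  E → L
  E → L id L
  E → g id
  E → E *
Productions for L:
  L → id
  L → * E
  L → L E id

Found common prefix 'L' in productions for E

Answer: Yes, E has productions with common prefix 'L'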